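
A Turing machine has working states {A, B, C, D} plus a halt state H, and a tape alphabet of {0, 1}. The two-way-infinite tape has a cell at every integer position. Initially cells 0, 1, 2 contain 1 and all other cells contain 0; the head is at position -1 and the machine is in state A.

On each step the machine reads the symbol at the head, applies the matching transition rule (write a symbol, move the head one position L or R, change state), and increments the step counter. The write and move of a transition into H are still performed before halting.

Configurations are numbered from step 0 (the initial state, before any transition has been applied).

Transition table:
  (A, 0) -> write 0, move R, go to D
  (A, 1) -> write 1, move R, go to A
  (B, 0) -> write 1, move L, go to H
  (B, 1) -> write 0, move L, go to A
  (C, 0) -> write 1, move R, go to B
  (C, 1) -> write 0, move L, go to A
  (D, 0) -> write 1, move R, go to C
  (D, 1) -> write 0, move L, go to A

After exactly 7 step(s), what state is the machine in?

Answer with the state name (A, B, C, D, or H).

Step 1: in state A at pos -1, read 0 -> (A,0)->write 0,move R,goto D. Now: state=D, head=0, tape[-2..3]=001110 (head:   ^)
Step 2: in state D at pos 0, read 1 -> (D,1)->write 0,move L,goto A. Now: state=A, head=-1, tape[-2..3]=000110 (head:  ^)
Step 3: in state A at pos -1, read 0 -> (A,0)->write 0,move R,goto D. Now: state=D, head=0, tape[-2..3]=000110 (head:   ^)
Step 4: in state D at pos 0, read 0 -> (D,0)->write 1,move R,goto C. Now: state=C, head=1, tape[-2..3]=001110 (head:    ^)
Step 5: in state C at pos 1, read 1 -> (C,1)->write 0,move L,goto A. Now: state=A, head=0, tape[-2..3]=001010 (head:   ^)
Step 6: in state A at pos 0, read 1 -> (A,1)->write 1,move R,goto A. Now: state=A, head=1, tape[-2..3]=001010 (head:    ^)
Step 7: in state A at pos 1, read 0 -> (A,0)->write 0,move R,goto D. Now: state=D, head=2, tape[-2..3]=001010 (head:     ^)

Answer: D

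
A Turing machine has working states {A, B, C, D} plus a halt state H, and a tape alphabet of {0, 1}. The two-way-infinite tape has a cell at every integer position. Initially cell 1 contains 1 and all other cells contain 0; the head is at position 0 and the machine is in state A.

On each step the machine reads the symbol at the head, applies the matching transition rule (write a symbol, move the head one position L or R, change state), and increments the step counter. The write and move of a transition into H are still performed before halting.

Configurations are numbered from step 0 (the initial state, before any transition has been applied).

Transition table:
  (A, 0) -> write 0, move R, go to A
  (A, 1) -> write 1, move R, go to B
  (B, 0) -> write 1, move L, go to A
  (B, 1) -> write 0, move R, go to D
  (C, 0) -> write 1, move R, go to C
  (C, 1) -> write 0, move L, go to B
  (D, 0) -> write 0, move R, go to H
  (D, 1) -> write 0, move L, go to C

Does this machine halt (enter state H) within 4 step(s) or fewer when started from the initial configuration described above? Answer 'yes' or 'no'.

Step 1: in state A at pos 0, read 0 -> (A,0)->write 0,move R,goto A. Now: state=A, head=1, tape[-1..2]=0010 (head:   ^)
Step 2: in state A at pos 1, read 1 -> (A,1)->write 1,move R,goto B. Now: state=B, head=2, tape[-1..3]=00100 (head:    ^)
Step 3: in state B at pos 2, read 0 -> (B,0)->write 1,move L,goto A. Now: state=A, head=1, tape[-1..3]=00110 (head:   ^)
Step 4: in state A at pos 1, read 1 -> (A,1)->write 1,move R,goto B. Now: state=B, head=2, tape[-1..3]=00110 (head:    ^)
After 4 step(s): state = B (not H) -> not halted within 4 -> no

Answer: no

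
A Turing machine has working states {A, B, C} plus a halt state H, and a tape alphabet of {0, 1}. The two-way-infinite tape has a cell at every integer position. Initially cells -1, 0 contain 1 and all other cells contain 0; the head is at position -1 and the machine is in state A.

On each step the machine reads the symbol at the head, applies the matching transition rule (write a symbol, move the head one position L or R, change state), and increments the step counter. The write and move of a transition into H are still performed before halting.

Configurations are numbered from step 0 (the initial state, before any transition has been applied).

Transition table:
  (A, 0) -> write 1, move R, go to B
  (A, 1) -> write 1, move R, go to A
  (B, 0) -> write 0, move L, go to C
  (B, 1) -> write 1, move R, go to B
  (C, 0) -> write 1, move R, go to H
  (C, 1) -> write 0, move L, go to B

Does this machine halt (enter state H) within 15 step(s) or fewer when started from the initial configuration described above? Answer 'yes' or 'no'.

Answer: yes

Derivation:
Step 1: in state A at pos -1, read 1 -> (A,1)->write 1,move R,goto A. Now: state=A, head=0, tape[-2..1]=0110 (head:   ^)
Step 2: in state A at pos 0, read 1 -> (A,1)->write 1,move R,goto A. Now: state=A, head=1, tape[-2..2]=01100 (head:    ^)
Step 3: in state A at pos 1, read 0 -> (A,0)->write 1,move R,goto B. Now: state=B, head=2, tape[-2..3]=011100 (head:     ^)
Step 4: in state B at pos 2, read 0 -> (B,0)->write 0,move L,goto C. Now: state=C, head=1, tape[-2..3]=011100 (head:    ^)
Step 5: in state C at pos 1, read 1 -> (C,1)->write 0,move L,goto B. Now: state=B, head=0, tape[-2..3]=011000 (head:   ^)
Step 6: in state B at pos 0, read 1 -> (B,1)->write 1,move R,goto B. Now: state=B, head=1, tape[-2..3]=011000 (head:    ^)
Step 7: in state B at pos 1, read 0 -> (B,0)->write 0,move L,goto C. Now: state=C, head=0, tape[-2..3]=011000 (head:   ^)
Step 8: in state C at pos 0, read 1 -> (C,1)->write 0,move L,goto B. Now: state=B, head=-1, tape[-2..3]=010000 (head:  ^)
Step 9: in state B at pos -1, read 1 -> (B,1)->write 1,move R,goto B. Now: state=B, head=0, tape[-2..3]=010000 (head:   ^)
Step 10: in state B at pos 0, read 0 -> (B,0)->write 0,move L,goto C. Now: state=C, head=-1, tape[-2..3]=010000 (head:  ^)
Step 11: in state C at pos -1, read 1 -> (C,1)->write 0,move L,goto B. Now: state=B, head=-2, tape[-3..3]=0000000 (head:  ^)
Step 12: in state B at pos -2, read 0 -> (B,0)->write 0,move L,goto C. Now: state=C, head=-3, tape[-4..3]=00000000 (head:  ^)
Step 13: in state C at pos -3, read 0 -> (C,0)->write 1,move R,goto H. Now: state=H, head=-2, tape[-4..3]=01000000 (head:   ^)
State H reached at step 13; 13 <= 15 -> yes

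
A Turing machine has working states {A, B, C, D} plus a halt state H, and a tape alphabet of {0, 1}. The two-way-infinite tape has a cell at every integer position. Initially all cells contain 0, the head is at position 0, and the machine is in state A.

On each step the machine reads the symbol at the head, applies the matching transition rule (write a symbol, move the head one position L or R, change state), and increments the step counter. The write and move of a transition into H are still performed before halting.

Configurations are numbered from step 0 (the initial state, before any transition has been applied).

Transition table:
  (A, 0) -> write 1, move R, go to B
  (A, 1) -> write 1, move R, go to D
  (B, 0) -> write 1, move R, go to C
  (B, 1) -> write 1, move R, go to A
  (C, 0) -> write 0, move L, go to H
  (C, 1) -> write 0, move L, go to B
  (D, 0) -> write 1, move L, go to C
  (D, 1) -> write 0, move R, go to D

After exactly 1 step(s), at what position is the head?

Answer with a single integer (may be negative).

Answer: 1

Derivation:
Step 1: in state A at pos 0, read 0 -> (A,0)->write 1,move R,goto B. Now: state=B, head=1, tape[-1..2]=0100 (head:   ^)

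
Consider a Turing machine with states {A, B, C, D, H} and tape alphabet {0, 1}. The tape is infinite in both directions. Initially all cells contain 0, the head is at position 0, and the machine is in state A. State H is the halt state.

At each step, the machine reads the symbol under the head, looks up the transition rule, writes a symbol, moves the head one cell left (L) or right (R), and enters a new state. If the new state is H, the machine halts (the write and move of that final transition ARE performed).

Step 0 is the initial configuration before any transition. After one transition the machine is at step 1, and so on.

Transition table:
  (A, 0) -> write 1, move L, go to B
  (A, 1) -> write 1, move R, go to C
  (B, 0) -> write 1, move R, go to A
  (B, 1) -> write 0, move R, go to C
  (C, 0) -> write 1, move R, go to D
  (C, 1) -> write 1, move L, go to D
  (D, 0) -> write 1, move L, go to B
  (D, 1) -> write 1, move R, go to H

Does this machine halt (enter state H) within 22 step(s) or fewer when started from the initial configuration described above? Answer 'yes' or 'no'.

Answer: yes

Derivation:
Step 1: in state A at pos 0, read 0 -> (A,0)->write 1,move L,goto B. Now: state=B, head=-1, tape[-2..1]=0010 (head:  ^)
Step 2: in state B at pos -1, read 0 -> (B,0)->write 1,move R,goto A. Now: state=A, head=0, tape[-2..1]=0110 (head:   ^)
Step 3: in state A at pos 0, read 1 -> (A,1)->write 1,move R,goto C. Now: state=C, head=1, tape[-2..2]=01100 (head:    ^)
Step 4: in state C at pos 1, read 0 -> (C,0)->write 1,move R,goto D. Now: state=D, head=2, tape[-2..3]=011100 (head:     ^)
Step 5: in state D at pos 2, read 0 -> (D,0)->write 1,move L,goto B. Now: state=B, head=1, tape[-2..3]=011110 (head:    ^)
Step 6: in state B at pos 1, read 1 -> (B,1)->write 0,move R,goto C. Now: state=C, head=2, tape[-2..3]=011010 (head:     ^)
Step 7: in state C at pos 2, read 1 -> (C,1)->write 1,move L,goto D. Now: state=D, head=1, tape[-2..3]=011010 (head:    ^)
Step 8: in state D at pos 1, read 0 -> (D,0)->write 1,move L,goto B. Now: state=B, head=0, tape[-2..3]=011110 (head:   ^)
Step 9: in state B at pos 0, read 1 -> (B,1)->write 0,move R,goto C. Now: state=C, head=1, tape[-2..3]=010110 (head:    ^)
Step 10: in state C at pos 1, read 1 -> (C,1)->write 1,move L,goto D. Now: state=D, head=0, tape[-2..3]=010110 (head:   ^)
Step 11: in state D at pos 0, read 0 -> (D,0)->write 1,move L,goto B. Now: state=B, head=-1, tape[-2..3]=011110 (head:  ^)
Step 12: in state B at pos -1, read 1 -> (B,1)->write 0,move R,goto C. Now: state=C, head=0, tape[-2..3]=001110 (head:   ^)
Step 13: in state C at pos 0, read 1 -> (C,1)->write 1,move L,goto D. Now: state=D, head=-1, tape[-2..3]=001110 (head:  ^)
Step 14: in state D at pos -1, read 0 -> (D,0)->write 1,move L,goto B. Now: state=B, head=-2, tape[-3..3]=0011110 (head:  ^)
Step 15: in state B at pos -2, read 0 -> (B,0)->write 1,move R,goto A. Now: state=A, head=-1, tape[-3..3]=0111110 (head:   ^)
Step 16: in state A at pos -1, read 1 -> (A,1)->write 1,move R,goto C. Now: state=C, head=0, tape[-3..3]=0111110 (head:    ^)
Step 17: in state C at pos 0, read 1 -> (C,1)->write 1,move L,goto D. Now: state=D, head=-1, tape[-3..3]=0111110 (head:   ^)
Step 18: in state D at pos -1, read 1 -> (D,1)->write 1,move R,goto H. Now: state=H, head=0, tape[-3..3]=0111110 (head:    ^)
State H reached at step 18; 18 <= 22 -> yes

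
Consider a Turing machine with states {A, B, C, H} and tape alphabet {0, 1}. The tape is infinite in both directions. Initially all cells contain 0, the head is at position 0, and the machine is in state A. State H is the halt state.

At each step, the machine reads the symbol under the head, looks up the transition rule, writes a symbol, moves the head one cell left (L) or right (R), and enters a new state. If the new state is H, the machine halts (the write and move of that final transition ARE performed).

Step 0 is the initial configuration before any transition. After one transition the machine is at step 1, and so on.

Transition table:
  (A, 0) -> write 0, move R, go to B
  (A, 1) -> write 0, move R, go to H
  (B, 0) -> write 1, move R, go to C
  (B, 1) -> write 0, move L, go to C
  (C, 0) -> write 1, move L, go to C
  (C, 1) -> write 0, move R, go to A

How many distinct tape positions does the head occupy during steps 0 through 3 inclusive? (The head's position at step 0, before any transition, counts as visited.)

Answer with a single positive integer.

Answer: 3

Derivation:
Step 1: in state A at pos 0, read 0 -> (A,0)->write 0,move R,goto B. Now: state=B, head=1, tape[-1..2]=0000 (head:   ^)
Step 2: in state B at pos 1, read 0 -> (B,0)->write 1,move R,goto C. Now: state=C, head=2, tape[-1..3]=00100 (head:    ^)
Step 3: in state C at pos 2, read 0 -> (C,0)->write 1,move L,goto C. Now: state=C, head=1, tape[-1..3]=00110 (head:   ^)
Head positions at steps 0..3: starting at 0, distinct positions visited = {0, 1, 2} -> 3 position(s)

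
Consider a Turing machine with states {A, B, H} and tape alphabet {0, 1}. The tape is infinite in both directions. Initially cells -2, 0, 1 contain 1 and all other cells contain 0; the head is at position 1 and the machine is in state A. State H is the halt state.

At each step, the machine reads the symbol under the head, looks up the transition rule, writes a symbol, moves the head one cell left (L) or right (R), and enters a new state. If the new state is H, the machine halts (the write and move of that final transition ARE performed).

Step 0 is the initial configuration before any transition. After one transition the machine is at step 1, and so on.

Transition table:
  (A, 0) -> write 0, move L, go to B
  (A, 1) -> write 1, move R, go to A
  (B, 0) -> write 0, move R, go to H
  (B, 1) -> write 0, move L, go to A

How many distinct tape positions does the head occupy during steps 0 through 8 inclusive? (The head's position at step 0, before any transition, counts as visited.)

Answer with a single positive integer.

Answer: 6

Derivation:
Step 1: in state A at pos 1, read 1 -> (A,1)->write 1,move R,goto A. Now: state=A, head=2, tape[-3..3]=0101100 (head:      ^)
Step 2: in state A at pos 2, read 0 -> (A,0)->write 0,move L,goto B. Now: state=B, head=1, tape[-3..3]=0101100 (head:     ^)
Step 3: in state B at pos 1, read 1 -> (B,1)->write 0,move L,goto A. Now: state=A, head=0, tape[-3..3]=0101000 (head:    ^)
Step 4: in state A at pos 0, read 1 -> (A,1)->write 1,move R,goto A. Now: state=A, head=1, tape[-3..3]=0101000 (head:     ^)
Step 5: in state A at pos 1, read 0 -> (A,0)->write 0,move L,goto B. Now: state=B, head=0, tape[-3..3]=0101000 (head:    ^)
Step 6: in state B at pos 0, read 1 -> (B,1)->write 0,move L,goto A. Now: state=A, head=-1, tape[-3..3]=0100000 (head:   ^)
Step 7: in state A at pos -1, read 0 -> (A,0)->write 0,move L,goto B. Now: state=B, head=-2, tape[-3..3]=0100000 (head:  ^)
Step 8: in state B at pos -2, read 1 -> (B,1)->write 0,move L,goto A. Now: state=A, head=-3, tape[-4..3]=00000000 (head:  ^)
Head positions at steps 0..8: starting at 1, distinct positions visited = {-3, -2, -1, 0, 1, 2} -> 6 position(s)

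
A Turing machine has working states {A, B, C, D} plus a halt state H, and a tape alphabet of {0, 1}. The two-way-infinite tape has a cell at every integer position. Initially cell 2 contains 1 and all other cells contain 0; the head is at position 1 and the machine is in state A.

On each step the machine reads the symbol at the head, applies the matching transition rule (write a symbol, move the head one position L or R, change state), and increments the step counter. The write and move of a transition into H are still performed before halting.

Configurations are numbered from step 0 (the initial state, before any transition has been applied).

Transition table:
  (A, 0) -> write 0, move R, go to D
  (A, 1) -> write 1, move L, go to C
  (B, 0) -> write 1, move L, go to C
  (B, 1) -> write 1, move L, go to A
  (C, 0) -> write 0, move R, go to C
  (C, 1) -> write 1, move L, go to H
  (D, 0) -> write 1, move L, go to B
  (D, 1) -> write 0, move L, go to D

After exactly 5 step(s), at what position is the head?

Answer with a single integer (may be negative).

Answer: 0

Derivation:
Step 1: in state A at pos 1, read 0 -> (A,0)->write 0,move R,goto D. Now: state=D, head=2, tape[0..3]=0010 (head:   ^)
Step 2: in state D at pos 2, read 1 -> (D,1)->write 0,move L,goto D. Now: state=D, head=1, tape[0..3]=0000 (head:  ^)
Step 3: in state D at pos 1, read 0 -> (D,0)->write 1,move L,goto B. Now: state=B, head=0, tape[-1..3]=00100 (head:  ^)
Step 4: in state B at pos 0, read 0 -> (B,0)->write 1,move L,goto C. Now: state=C, head=-1, tape[-2..3]=001100 (head:  ^)
Step 5: in state C at pos -1, read 0 -> (C,0)->write 0,move R,goto C. Now: state=C, head=0, tape[-2..3]=001100 (head:   ^)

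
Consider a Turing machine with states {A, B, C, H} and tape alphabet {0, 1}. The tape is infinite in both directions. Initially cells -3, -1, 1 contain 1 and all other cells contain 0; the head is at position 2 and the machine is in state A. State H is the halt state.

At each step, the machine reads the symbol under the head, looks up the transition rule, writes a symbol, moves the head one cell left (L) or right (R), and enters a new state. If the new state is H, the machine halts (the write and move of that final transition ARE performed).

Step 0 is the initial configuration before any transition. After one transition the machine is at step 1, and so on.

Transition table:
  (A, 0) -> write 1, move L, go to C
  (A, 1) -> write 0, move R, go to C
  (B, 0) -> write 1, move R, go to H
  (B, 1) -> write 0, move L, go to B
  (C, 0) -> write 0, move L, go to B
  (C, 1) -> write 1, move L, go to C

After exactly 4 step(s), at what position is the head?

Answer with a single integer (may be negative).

Step 1: in state A at pos 2, read 0 -> (A,0)->write 1,move L,goto C. Now: state=C, head=1, tape[-4..3]=01010110 (head:      ^)
Step 2: in state C at pos 1, read 1 -> (C,1)->write 1,move L,goto C. Now: state=C, head=0, tape[-4..3]=01010110 (head:     ^)
Step 3: in state C at pos 0, read 0 -> (C,0)->write 0,move L,goto B. Now: state=B, head=-1, tape[-4..3]=01010110 (head:    ^)
Step 4: in state B at pos -1, read 1 -> (B,1)->write 0,move L,goto B. Now: state=B, head=-2, tape[-4..3]=01000110 (head:   ^)

Answer: -2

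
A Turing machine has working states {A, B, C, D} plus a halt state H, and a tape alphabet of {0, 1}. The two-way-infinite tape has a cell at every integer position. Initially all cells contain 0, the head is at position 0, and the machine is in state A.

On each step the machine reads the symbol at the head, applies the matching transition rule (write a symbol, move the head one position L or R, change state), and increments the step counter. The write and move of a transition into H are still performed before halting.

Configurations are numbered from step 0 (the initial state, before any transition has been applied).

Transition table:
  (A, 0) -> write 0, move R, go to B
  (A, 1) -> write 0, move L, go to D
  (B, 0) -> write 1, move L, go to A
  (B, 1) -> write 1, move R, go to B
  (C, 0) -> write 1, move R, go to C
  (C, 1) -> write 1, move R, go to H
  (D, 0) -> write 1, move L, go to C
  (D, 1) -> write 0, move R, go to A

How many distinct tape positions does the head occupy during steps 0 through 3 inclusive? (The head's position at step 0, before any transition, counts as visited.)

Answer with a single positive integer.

Step 1: in state A at pos 0, read 0 -> (A,0)->write 0,move R,goto B. Now: state=B, head=1, tape[-1..2]=0000 (head:   ^)
Step 2: in state B at pos 1, read 0 -> (B,0)->write 1,move L,goto A. Now: state=A, head=0, tape[-1..2]=0010 (head:  ^)
Step 3: in state A at pos 0, read 0 -> (A,0)->write 0,move R,goto B. Now: state=B, head=1, tape[-1..2]=0010 (head:   ^)
Head positions at steps 0..3: starting at 0, distinct positions visited = {0, 1} -> 2 position(s)

Answer: 2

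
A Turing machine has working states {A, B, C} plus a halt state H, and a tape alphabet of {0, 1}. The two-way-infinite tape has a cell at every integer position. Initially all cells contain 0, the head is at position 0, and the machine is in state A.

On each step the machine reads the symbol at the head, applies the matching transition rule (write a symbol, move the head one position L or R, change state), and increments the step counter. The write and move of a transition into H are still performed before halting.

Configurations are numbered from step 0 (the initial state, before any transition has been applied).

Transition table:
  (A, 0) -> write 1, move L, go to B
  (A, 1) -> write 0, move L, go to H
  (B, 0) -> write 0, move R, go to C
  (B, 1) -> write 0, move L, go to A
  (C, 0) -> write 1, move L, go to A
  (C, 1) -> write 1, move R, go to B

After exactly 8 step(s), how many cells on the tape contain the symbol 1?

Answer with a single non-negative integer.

Step 1: in state A at pos 0, read 0 -> (A,0)->write 1,move L,goto B. Now: state=B, head=-1, tape[-2..1]=0010 (head:  ^)
Step 2: in state B at pos -1, read 0 -> (B,0)->write 0,move R,goto C. Now: state=C, head=0, tape[-2..1]=0010 (head:   ^)
Step 3: in state C at pos 0, read 1 -> (C,1)->write 1,move R,goto B. Now: state=B, head=1, tape[-2..2]=00100 (head:    ^)
Step 4: in state B at pos 1, read 0 -> (B,0)->write 0,move R,goto C. Now: state=C, head=2, tape[-2..3]=001000 (head:     ^)
Step 5: in state C at pos 2, read 0 -> (C,0)->write 1,move L,goto A. Now: state=A, head=1, tape[-2..3]=001010 (head:    ^)
Step 6: in state A at pos 1, read 0 -> (A,0)->write 1,move L,goto B. Now: state=B, head=0, tape[-2..3]=001110 (head:   ^)
Step 7: in state B at pos 0, read 1 -> (B,1)->write 0,move L,goto A. Now: state=A, head=-1, tape[-2..3]=000110 (head:  ^)
Step 8: in state A at pos -1, read 0 -> (A,0)->write 1,move L,goto B. Now: state=B, head=-2, tape[-3..3]=0010110 (head:  ^)
Cells containing 1 after step 8: {-1, 1, 2} -> 3 cell(s)

Answer: 3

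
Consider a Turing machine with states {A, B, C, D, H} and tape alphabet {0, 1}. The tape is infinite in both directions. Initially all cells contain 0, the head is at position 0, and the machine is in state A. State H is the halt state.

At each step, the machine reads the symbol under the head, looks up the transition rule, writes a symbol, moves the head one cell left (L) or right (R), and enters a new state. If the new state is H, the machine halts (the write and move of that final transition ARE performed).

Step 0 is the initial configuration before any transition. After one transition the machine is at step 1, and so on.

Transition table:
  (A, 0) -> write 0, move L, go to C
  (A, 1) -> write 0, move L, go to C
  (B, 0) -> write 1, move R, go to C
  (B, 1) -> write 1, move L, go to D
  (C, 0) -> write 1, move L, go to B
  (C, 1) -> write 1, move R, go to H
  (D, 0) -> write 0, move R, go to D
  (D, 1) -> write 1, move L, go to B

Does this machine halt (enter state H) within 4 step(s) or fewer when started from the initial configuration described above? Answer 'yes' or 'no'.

Answer: yes

Derivation:
Step 1: in state A at pos 0, read 0 -> (A,0)->write 0,move L,goto C. Now: state=C, head=-1, tape[-2..1]=0000 (head:  ^)
Step 2: in state C at pos -1, read 0 -> (C,0)->write 1,move L,goto B. Now: state=B, head=-2, tape[-3..1]=00100 (head:  ^)
Step 3: in state B at pos -2, read 0 -> (B,0)->write 1,move R,goto C. Now: state=C, head=-1, tape[-3..1]=01100 (head:   ^)
Step 4: in state C at pos -1, read 1 -> (C,1)->write 1,move R,goto H. Now: state=H, head=0, tape[-3..1]=01100 (head:    ^)
State H reached at step 4; 4 <= 4 -> yes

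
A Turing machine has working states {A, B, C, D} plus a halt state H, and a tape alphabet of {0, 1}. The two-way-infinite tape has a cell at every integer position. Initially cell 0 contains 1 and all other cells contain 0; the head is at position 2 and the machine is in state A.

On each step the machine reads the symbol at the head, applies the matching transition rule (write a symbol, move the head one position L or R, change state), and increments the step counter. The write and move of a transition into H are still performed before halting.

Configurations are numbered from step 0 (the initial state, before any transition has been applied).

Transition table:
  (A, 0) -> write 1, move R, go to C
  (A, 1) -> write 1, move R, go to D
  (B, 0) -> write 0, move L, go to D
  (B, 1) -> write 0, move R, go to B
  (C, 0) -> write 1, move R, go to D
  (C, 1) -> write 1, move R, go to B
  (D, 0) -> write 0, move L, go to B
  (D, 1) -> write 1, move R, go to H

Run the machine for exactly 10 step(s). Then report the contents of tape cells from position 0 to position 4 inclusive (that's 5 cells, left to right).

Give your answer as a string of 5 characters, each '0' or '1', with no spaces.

Step 1: in state A at pos 2, read 0 -> (A,0)->write 1,move R,goto C. Now: state=C, head=3, tape[-1..4]=010100 (head:     ^)
Step 2: in state C at pos 3, read 0 -> (C,0)->write 1,move R,goto D. Now: state=D, head=4, tape[-1..5]=0101100 (head:      ^)
Step 3: in state D at pos 4, read 0 -> (D,0)->write 0,move L,goto B. Now: state=B, head=3, tape[-1..5]=0101100 (head:     ^)
Step 4: in state B at pos 3, read 1 -> (B,1)->write 0,move R,goto B. Now: state=B, head=4, tape[-1..5]=0101000 (head:      ^)
Step 5: in state B at pos 4, read 0 -> (B,0)->write 0,move L,goto D. Now: state=D, head=3, tape[-1..5]=0101000 (head:     ^)
Step 6: in state D at pos 3, read 0 -> (D,0)->write 0,move L,goto B. Now: state=B, head=2, tape[-1..5]=0101000 (head:    ^)
Step 7: in state B at pos 2, read 1 -> (B,1)->write 0,move R,goto B. Now: state=B, head=3, tape[-1..5]=0100000 (head:     ^)
Step 8: in state B at pos 3, read 0 -> (B,0)->write 0,move L,goto D. Now: state=D, head=2, tape[-1..5]=0100000 (head:    ^)
Step 9: in state D at pos 2, read 0 -> (D,0)->write 0,move L,goto B. Now: state=B, head=1, tape[-1..5]=0100000 (head:   ^)
Step 10: in state B at pos 1, read 0 -> (B,0)->write 0,move L,goto D. Now: state=D, head=0, tape[-1..5]=0100000 (head:  ^)

Answer: 10000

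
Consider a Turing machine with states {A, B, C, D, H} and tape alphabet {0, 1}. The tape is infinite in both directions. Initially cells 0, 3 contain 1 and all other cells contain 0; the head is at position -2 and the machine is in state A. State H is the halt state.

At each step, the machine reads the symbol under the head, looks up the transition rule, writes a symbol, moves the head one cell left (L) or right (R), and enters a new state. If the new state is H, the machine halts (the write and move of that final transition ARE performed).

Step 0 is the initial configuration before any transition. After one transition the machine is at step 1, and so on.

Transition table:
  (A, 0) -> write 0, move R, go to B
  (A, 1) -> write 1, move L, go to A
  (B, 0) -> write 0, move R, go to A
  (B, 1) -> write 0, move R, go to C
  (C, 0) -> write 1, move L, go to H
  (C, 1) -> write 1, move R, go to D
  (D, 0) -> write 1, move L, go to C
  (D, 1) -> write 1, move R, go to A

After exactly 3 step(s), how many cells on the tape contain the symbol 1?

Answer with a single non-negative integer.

Answer: 2

Derivation:
Step 1: in state A at pos -2, read 0 -> (A,0)->write 0,move R,goto B. Now: state=B, head=-1, tape[-3..4]=00010010 (head:   ^)
Step 2: in state B at pos -1, read 0 -> (B,0)->write 0,move R,goto A. Now: state=A, head=0, tape[-3..4]=00010010 (head:    ^)
Step 3: in state A at pos 0, read 1 -> (A,1)->write 1,move L,goto A. Now: state=A, head=-1, tape[-3..4]=00010010 (head:   ^)
Cells containing 1 after step 3: {0, 3} -> 2 cell(s)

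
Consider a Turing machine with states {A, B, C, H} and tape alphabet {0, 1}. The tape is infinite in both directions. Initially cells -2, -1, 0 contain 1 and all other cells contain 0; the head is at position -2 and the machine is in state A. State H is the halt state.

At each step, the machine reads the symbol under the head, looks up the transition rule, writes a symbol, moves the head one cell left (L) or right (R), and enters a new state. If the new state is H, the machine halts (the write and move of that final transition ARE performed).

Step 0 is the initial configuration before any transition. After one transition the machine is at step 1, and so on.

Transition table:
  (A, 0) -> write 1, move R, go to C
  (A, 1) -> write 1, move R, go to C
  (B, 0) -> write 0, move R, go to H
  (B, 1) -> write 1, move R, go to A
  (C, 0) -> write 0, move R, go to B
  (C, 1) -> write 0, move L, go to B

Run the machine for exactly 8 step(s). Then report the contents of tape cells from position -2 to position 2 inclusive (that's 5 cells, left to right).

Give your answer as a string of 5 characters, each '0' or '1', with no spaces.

Step 1: in state A at pos -2, read 1 -> (A,1)->write 1,move R,goto C. Now: state=C, head=-1, tape[-3..1]=01110 (head:   ^)
Step 2: in state C at pos -1, read 1 -> (C,1)->write 0,move L,goto B. Now: state=B, head=-2, tape[-3..1]=01010 (head:  ^)
Step 3: in state B at pos -2, read 1 -> (B,1)->write 1,move R,goto A. Now: state=A, head=-1, tape[-3..1]=01010 (head:   ^)
Step 4: in state A at pos -1, read 0 -> (A,0)->write 1,move R,goto C. Now: state=C, head=0, tape[-3..1]=01110 (head:    ^)
Step 5: in state C at pos 0, read 1 -> (C,1)->write 0,move L,goto B. Now: state=B, head=-1, tape[-3..1]=01100 (head:   ^)
Step 6: in state B at pos -1, read 1 -> (B,1)->write 1,move R,goto A. Now: state=A, head=0, tape[-3..1]=01100 (head:    ^)
Step 7: in state A at pos 0, read 0 -> (A,0)->write 1,move R,goto C. Now: state=C, head=1, tape[-3..2]=011100 (head:     ^)
Step 8: in state C at pos 1, read 0 -> (C,0)->write 0,move R,goto B. Now: state=B, head=2, tape[-3..3]=0111000 (head:      ^)

Answer: 11100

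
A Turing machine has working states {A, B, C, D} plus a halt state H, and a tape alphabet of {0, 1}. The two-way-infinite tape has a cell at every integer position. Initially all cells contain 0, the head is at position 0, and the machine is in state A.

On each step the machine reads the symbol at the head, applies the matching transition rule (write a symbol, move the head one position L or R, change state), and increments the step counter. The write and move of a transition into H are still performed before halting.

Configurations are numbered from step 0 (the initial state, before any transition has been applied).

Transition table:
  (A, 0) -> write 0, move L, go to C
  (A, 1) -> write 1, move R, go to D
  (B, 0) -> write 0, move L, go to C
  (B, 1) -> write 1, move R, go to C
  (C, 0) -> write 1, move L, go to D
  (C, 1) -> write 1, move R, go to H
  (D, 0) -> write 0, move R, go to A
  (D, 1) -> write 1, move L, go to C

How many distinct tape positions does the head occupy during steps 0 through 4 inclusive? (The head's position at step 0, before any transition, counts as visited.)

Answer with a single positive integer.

Step 1: in state A at pos 0, read 0 -> (A,0)->write 0,move L,goto C. Now: state=C, head=-1, tape[-2..1]=0000 (head:  ^)
Step 2: in state C at pos -1, read 0 -> (C,0)->write 1,move L,goto D. Now: state=D, head=-2, tape[-3..1]=00100 (head:  ^)
Step 3: in state D at pos -2, read 0 -> (D,0)->write 0,move R,goto A. Now: state=A, head=-1, tape[-3..1]=00100 (head:   ^)
Step 4: in state A at pos -1, read 1 -> (A,1)->write 1,move R,goto D. Now: state=D, head=0, tape[-3..1]=00100 (head:    ^)
Head positions at steps 0..4: starting at 0, distinct positions visited = {-2, -1, 0} -> 3 position(s)

Answer: 3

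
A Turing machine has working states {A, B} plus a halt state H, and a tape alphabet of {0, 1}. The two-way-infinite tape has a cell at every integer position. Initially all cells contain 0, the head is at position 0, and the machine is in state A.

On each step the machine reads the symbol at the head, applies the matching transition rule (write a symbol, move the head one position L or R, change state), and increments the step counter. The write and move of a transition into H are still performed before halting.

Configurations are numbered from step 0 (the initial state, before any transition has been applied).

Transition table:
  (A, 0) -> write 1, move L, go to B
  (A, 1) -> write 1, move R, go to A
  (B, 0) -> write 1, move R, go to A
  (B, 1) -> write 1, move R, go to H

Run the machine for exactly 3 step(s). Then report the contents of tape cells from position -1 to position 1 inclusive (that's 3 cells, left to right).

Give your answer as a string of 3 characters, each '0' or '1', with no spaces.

Answer: 110

Derivation:
Step 1: in state A at pos 0, read 0 -> (A,0)->write 1,move L,goto B. Now: state=B, head=-1, tape[-2..1]=0010 (head:  ^)
Step 2: in state B at pos -1, read 0 -> (B,0)->write 1,move R,goto A. Now: state=A, head=0, tape[-2..1]=0110 (head:   ^)
Step 3: in state A at pos 0, read 1 -> (A,1)->write 1,move R,goto A. Now: state=A, head=1, tape[-2..2]=01100 (head:    ^)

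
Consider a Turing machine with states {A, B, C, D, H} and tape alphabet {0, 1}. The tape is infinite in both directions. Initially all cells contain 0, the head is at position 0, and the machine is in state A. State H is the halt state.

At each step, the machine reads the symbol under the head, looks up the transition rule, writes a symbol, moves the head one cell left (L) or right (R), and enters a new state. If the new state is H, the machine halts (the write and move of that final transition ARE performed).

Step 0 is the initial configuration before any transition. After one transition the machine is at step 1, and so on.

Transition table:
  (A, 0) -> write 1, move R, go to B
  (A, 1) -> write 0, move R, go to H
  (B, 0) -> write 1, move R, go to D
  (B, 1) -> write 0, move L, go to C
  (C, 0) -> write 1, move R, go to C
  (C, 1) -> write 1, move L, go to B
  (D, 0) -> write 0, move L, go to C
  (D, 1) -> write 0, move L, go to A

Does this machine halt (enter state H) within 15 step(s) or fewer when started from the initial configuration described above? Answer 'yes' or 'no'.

Answer: yes

Derivation:
Step 1: in state A at pos 0, read 0 -> (A,0)->write 1,move R,goto B. Now: state=B, head=1, tape[-1..2]=0100 (head:   ^)
Step 2: in state B at pos 1, read 0 -> (B,0)->write 1,move R,goto D. Now: state=D, head=2, tape[-1..3]=01100 (head:    ^)
Step 3: in state D at pos 2, read 0 -> (D,0)->write 0,move L,goto C. Now: state=C, head=1, tape[-1..3]=01100 (head:   ^)
Step 4: in state C at pos 1, read 1 -> (C,1)->write 1,move L,goto B. Now: state=B, head=0, tape[-1..3]=01100 (head:  ^)
Step 5: in state B at pos 0, read 1 -> (B,1)->write 0,move L,goto C. Now: state=C, head=-1, tape[-2..3]=000100 (head:  ^)
Step 6: in state C at pos -1, read 0 -> (C,0)->write 1,move R,goto C. Now: state=C, head=0, tape[-2..3]=010100 (head:   ^)
Step 7: in state C at pos 0, read 0 -> (C,0)->write 1,move R,goto C. Now: state=C, head=1, tape[-2..3]=011100 (head:    ^)
Step 8: in state C at pos 1, read 1 -> (C,1)->write 1,move L,goto B. Now: state=B, head=0, tape[-2..3]=011100 (head:   ^)
Step 9: in state B at pos 0, read 1 -> (B,1)->write 0,move L,goto C. Now: state=C, head=-1, tape[-2..3]=010100 (head:  ^)
Step 10: in state C at pos -1, read 1 -> (C,1)->write 1,move L,goto B. Now: state=B, head=-2, tape[-3..3]=0010100 (head:  ^)
Step 11: in state B at pos -2, read 0 -> (B,0)->write 1,move R,goto D. Now: state=D, head=-1, tape[-3..3]=0110100 (head:   ^)
Step 12: in state D at pos -1, read 1 -> (D,1)->write 0,move L,goto A. Now: state=A, head=-2, tape[-3..3]=0100100 (head:  ^)
Step 13: in state A at pos -2, read 1 -> (A,1)->write 0,move R,goto H. Now: state=H, head=-1, tape[-3..3]=0000100 (head:   ^)
State H reached at step 13; 13 <= 15 -> yes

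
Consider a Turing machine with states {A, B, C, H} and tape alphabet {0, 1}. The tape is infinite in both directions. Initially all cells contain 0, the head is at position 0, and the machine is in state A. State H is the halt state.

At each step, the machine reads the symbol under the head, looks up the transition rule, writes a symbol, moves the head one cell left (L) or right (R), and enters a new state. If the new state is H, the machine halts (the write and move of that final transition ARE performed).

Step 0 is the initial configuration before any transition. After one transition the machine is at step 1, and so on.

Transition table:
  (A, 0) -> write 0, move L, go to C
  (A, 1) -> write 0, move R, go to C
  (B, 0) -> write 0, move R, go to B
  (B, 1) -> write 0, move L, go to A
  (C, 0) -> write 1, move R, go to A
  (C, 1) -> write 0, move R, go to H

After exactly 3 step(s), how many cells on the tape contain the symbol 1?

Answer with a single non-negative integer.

Step 1: in state A at pos 0, read 0 -> (A,0)->write 0,move L,goto C. Now: state=C, head=-1, tape[-2..1]=0000 (head:  ^)
Step 2: in state C at pos -1, read 0 -> (C,0)->write 1,move R,goto A. Now: state=A, head=0, tape[-2..1]=0100 (head:   ^)
Step 3: in state A at pos 0, read 0 -> (A,0)->write 0,move L,goto C. Now: state=C, head=-1, tape[-2..1]=0100 (head:  ^)
Cells containing 1 after step 3: {-1} -> 1 cell(s)

Answer: 1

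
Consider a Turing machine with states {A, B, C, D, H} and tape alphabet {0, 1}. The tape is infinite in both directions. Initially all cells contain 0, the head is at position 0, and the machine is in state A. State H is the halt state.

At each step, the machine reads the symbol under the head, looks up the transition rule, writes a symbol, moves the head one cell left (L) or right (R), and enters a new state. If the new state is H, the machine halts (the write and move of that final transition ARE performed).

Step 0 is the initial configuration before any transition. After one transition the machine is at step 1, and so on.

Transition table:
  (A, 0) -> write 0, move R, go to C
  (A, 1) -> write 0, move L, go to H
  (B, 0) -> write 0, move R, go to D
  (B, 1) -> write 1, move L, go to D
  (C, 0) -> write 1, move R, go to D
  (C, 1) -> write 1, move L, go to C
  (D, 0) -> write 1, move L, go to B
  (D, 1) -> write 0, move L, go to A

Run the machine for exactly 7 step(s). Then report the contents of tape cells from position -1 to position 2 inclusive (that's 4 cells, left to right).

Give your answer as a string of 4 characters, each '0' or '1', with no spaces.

Step 1: in state A at pos 0, read 0 -> (A,0)->write 0,move R,goto C. Now: state=C, head=1, tape[-1..2]=0000 (head:   ^)
Step 2: in state C at pos 1, read 0 -> (C,0)->write 1,move R,goto D. Now: state=D, head=2, tape[-1..3]=00100 (head:    ^)
Step 3: in state D at pos 2, read 0 -> (D,0)->write 1,move L,goto B. Now: state=B, head=1, tape[-1..3]=00110 (head:   ^)
Step 4: in state B at pos 1, read 1 -> (B,1)->write 1,move L,goto D. Now: state=D, head=0, tape[-1..3]=00110 (head:  ^)
Step 5: in state D at pos 0, read 0 -> (D,0)->write 1,move L,goto B. Now: state=B, head=-1, tape[-2..3]=001110 (head:  ^)
Step 6: in state B at pos -1, read 0 -> (B,0)->write 0,move R,goto D. Now: state=D, head=0, tape[-2..3]=001110 (head:   ^)
Step 7: in state D at pos 0, read 1 -> (D,1)->write 0,move L,goto A. Now: state=A, head=-1, tape[-2..3]=000110 (head:  ^)

Answer: 0011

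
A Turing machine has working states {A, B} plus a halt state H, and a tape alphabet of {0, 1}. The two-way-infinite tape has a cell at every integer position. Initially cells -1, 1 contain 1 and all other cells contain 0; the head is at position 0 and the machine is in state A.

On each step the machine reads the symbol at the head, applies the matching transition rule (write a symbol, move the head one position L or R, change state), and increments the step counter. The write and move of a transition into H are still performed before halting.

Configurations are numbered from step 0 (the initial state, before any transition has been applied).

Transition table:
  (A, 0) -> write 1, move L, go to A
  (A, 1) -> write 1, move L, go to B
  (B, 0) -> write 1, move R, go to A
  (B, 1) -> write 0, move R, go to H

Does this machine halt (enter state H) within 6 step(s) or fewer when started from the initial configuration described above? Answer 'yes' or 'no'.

Answer: yes

Derivation:
Step 1: in state A at pos 0, read 0 -> (A,0)->write 1,move L,goto A. Now: state=A, head=-1, tape[-2..2]=01110 (head:  ^)
Step 2: in state A at pos -1, read 1 -> (A,1)->write 1,move L,goto B. Now: state=B, head=-2, tape[-3..2]=001110 (head:  ^)
Step 3: in state B at pos -2, read 0 -> (B,0)->write 1,move R,goto A. Now: state=A, head=-1, tape[-3..2]=011110 (head:   ^)
Step 4: in state A at pos -1, read 1 -> (A,1)->write 1,move L,goto B. Now: state=B, head=-2, tape[-3..2]=011110 (head:  ^)
Step 5: in state B at pos -2, read 1 -> (B,1)->write 0,move R,goto H. Now: state=H, head=-1, tape[-3..2]=001110 (head:   ^)
State H reached at step 5; 5 <= 6 -> yes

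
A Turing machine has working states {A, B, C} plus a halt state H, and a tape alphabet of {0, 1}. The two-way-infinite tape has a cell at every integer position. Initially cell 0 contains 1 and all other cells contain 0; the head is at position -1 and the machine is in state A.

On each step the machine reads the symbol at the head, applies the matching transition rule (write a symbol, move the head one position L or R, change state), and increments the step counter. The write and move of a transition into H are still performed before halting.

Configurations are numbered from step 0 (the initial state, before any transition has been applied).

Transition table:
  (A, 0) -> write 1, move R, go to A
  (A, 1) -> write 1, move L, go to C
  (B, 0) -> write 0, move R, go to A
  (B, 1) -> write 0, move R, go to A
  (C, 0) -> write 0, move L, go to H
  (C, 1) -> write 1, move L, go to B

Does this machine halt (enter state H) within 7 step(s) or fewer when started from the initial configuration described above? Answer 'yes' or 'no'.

Step 1: in state A at pos -1, read 0 -> (A,0)->write 1,move R,goto A. Now: state=A, head=0, tape[-2..1]=0110 (head:   ^)
Step 2: in state A at pos 0, read 1 -> (A,1)->write 1,move L,goto C. Now: state=C, head=-1, tape[-2..1]=0110 (head:  ^)
Step 3: in state C at pos -1, read 1 -> (C,1)->write 1,move L,goto B. Now: state=B, head=-2, tape[-3..1]=00110 (head:  ^)
Step 4: in state B at pos -2, read 0 -> (B,0)->write 0,move R,goto A. Now: state=A, head=-1, tape[-3..1]=00110 (head:   ^)
Step 5: in state A at pos -1, read 1 -> (A,1)->write 1,move L,goto C. Now: state=C, head=-2, tape[-3..1]=00110 (head:  ^)
Step 6: in state C at pos -2, read 0 -> (C,0)->write 0,move L,goto H. Now: state=H, head=-3, tape[-4..1]=000110 (head:  ^)
State H reached at step 6; 6 <= 7 -> yes

Answer: yes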